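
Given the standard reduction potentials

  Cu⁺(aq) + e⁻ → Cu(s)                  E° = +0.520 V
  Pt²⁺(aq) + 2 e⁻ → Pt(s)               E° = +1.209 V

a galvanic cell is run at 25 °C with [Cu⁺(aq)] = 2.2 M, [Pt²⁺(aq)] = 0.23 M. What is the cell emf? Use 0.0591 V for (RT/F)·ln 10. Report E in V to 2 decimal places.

+0.65 V

Pt²⁺/Pt is reduced (cathode, E° = +1.209 V) and Cu⁺/Cu is oxidized (anode).
The standard potential is +1.209 − (+0.520) = +0.689 V and the balanced reaction transfers n = 2 electrons.
Balancing gives Pt²⁺(aq) + 2 Cu(s) → Pt(s) + 2 Cu⁺(aq); hence Q = [Cu⁺(aq)]^2 / [Pt²⁺(aq)] = 21 (log Q = 1.323).
By the Nernst equation, E = +0.689 − (0.0591/2)·(1.323) = +0.65 V.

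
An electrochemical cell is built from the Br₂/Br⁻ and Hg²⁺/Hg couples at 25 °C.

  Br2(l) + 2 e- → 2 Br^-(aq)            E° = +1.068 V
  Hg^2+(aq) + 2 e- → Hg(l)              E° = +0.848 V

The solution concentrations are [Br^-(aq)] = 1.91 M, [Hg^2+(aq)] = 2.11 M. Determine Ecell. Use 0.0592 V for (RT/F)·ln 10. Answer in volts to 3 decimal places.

+0.194 V

Br₂/Br⁻ is reduced (cathode, E° = +1.068 V) and Hg²⁺/Hg is oxidized (anode).
E°cell = E°cat − E°an = +1.068 − (+0.848) = +0.220 V; n = 2.
The balanced reaction is Br2(l) + Hg(l) → 2 Br^-(aq) + Hg^2+(aq), so Q = [Br^-(aq)]^2·[Hg^2+(aq)] = 7.7 and log Q = 0.886.
E = E° − (0.0592/n)·log Q = +0.220 − (0.0592/2)(0.886) = +0.194 V.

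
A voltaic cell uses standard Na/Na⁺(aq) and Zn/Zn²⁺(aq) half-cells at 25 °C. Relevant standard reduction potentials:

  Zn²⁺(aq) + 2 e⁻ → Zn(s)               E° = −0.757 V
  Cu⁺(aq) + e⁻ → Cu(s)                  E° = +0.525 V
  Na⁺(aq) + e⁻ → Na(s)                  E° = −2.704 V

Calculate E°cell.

+1.947 V

Of the two couples in this cell, the one with the more positive reduction potential is reduced at the cathode: here that is Zn²⁺/Zn (−0.757 V); Na⁺/Na (−2.704 V) is the anode.
E°cell = E°(cathode) − E°(anode) = −0.757 − (−2.704) = +1.947 V.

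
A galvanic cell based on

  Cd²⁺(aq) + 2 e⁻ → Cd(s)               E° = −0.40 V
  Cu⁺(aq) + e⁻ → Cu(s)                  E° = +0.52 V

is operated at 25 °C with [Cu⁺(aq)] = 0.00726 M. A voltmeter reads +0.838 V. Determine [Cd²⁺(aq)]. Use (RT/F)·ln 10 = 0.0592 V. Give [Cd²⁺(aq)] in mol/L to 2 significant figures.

0.031 M

Cu⁺/Cu is the cathode (higher E°); E°cell = +0.52 − (−0.40) = +0.92 V with n = 2.
From the Nernst equation, log Q = n(E° − E)/0.0592 = 2·(+0.92 − (+0.838))/0.0592 = 2.770.
For 2 Cu⁺(aq) + Cd(s) → 2 Cu(s) + Cd²⁺(aq), the reaction quotient is Q = [Cd²⁺(aq)] / [Cu⁺(aq)]^2.
Isolating [Cd²⁺(aq)] in Q = 10^{2.770} yields log [Cd²⁺(aq)] = −1.508, i.e. 0.031 M.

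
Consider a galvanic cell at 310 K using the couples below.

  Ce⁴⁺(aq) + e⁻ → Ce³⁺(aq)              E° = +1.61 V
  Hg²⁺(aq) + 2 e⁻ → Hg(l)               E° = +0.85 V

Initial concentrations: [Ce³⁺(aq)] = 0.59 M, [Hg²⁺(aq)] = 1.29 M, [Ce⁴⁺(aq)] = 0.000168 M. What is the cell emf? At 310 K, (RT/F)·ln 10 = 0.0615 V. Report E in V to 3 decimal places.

+0.539 V

The Ce⁴⁺/Ce³⁺ couple has the more positive E°, so it is the cathode; Hg²⁺/Hg is the anode.
The standard potential is +1.61 − (+0.85) = +0.76 V and the balanced reaction transfers n = 2 electrons.
Balancing gives 2 Ce⁴⁺(aq) + Hg(l) → 2 Ce³⁺(aq) + Hg²⁺(aq); hence Q = ([Ce³⁺(aq)]^2·[Hg²⁺(aq)]) / [Ce⁴⁺(aq)]^2 = 1.59×10^7 (log Q = 7.202).
Applying E = E° − (RT ln10/nF)·log Q gives +0.76 − (0.0615/2)(7.202) = +0.539 V.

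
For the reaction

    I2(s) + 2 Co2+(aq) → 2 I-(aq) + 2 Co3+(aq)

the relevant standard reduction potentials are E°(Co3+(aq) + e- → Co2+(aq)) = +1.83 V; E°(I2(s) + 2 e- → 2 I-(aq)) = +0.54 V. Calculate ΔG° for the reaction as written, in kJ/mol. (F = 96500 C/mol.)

In the reaction as written I2(s) is reduced, so the I₂/I⁻ couple is the cathode and Co³⁺/Co²⁺ is the anode.
E°cell = +0.54 − (+1.83) = −1.29 V; balancing electrons gives n = 2.
ΔG° = −nFE°cell = −(2)(96500)(−1.29) J/mol = +249 kJ/mol.

+249 kJ/mol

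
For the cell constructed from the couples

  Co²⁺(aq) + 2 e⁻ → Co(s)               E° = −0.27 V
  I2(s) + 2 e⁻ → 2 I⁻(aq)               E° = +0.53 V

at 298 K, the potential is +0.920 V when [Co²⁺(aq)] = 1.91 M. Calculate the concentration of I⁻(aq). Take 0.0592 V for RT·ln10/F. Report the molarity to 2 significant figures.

0.0068 M

The I₂/I⁻ couple has the larger reduction potential, so it is the cathode: E°cell = +0.53 − (−0.27) = +0.80 V and n = 2.
Rearranging E = E° − (0.0592/n)·log Q gives log Q = 2(+0.80 − (+0.920))/0.0592 = −4.054.
For I2(s) + Co(s) → 2 I⁻(aq) + Co²⁺(aq), the reaction quotient is Q = [I⁻(aq)]^2·[Co²⁺(aq)].
Isolating [I⁻(aq)] in Q = 10^{−4.054} yields log [I⁻(aq)] = −2.168, i.e. 0.0068 M.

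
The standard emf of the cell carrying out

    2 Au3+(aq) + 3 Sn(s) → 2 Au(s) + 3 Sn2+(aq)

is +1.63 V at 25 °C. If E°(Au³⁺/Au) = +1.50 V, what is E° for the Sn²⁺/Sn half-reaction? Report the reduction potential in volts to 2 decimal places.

In the reaction as written the Au³⁺/Au couple is reduced (cathode) and Sn²⁺/Sn is oxidized (anode), so E°cell = E°(Au³⁺/Au) − E°(Sn²⁺/Sn).
E°(Sn²⁺/Sn) = E°(cathode) − E°cell = +1.50 − (+1.63) = −0.13 V.

−0.13 V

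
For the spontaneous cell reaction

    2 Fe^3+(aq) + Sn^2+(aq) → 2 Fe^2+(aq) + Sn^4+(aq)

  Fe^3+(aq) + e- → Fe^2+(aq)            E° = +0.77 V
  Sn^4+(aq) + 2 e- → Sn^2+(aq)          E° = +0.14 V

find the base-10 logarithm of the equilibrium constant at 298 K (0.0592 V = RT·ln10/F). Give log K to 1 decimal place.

log K = 21.3

The Fe³⁺/Fe²⁺ couple is reduced (cathode); E°cell = +0.77 − (+0.14) = +0.63 V with n = 2.
At equilibrium E = 0, so log K = nE°cell / 0.0592 = (2)(+0.63) / 0.0592 = 21.3.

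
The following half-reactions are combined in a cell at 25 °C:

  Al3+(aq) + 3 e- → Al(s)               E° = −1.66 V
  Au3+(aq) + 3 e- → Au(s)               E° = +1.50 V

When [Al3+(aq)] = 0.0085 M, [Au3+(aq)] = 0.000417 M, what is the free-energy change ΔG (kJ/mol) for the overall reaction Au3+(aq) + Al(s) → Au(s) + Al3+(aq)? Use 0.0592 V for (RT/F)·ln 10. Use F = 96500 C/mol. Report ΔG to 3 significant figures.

−907 kJ/mol

The standard cell potential is +1.50 − (−1.66) = +3.16 V, with n = 3 electrons in the balanced equation.
Q = [Al3+(aq)] / [Au3+(aq)] = 20.4, so log Q = 1.309 and E = +3.16 − (0.0592/3)(1.309) = +3.1342 V.
Finally ΔG = −nFE = −(3)(96500 C/mol)(+3.1342 V) = −907 kJ/mol.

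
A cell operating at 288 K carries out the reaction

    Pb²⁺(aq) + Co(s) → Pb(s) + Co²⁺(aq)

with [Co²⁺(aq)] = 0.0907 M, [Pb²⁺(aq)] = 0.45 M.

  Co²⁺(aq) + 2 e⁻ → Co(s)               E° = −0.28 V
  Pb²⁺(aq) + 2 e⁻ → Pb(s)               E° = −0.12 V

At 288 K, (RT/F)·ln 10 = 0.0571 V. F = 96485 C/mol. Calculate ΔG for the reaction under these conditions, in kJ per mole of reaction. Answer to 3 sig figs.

With Pb²⁺/Pb reduced at the cathode, E°cell = −0.12 − (−0.28) = +0.16 V and n = 2.
Q = [Co²⁺(aq)] / [Pb²⁺(aq)] = 0.202, so log Q = −0.696 and E = +0.16 − (0.0571/2)(−0.696) = +0.1799 V.
ΔG = −nFE = −(2)(96485)(+0.1799) J/mol = −34.7 kJ/mol.

−34.7 kJ/mol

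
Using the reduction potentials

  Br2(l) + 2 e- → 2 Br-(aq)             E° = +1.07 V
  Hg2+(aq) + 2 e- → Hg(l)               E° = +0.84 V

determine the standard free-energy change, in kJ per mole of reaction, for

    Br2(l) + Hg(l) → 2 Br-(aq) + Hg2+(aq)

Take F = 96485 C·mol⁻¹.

−44.4 kJ/mol

In the reaction as written Br2(l) is reduced, so the Br₂/Br⁻ couple is the cathode and Hg²⁺/Hg is the anode.
E°cell = +1.07 − (+0.84) = +0.23 V; balancing electrons gives n = 2.
ΔG° = −nFE°cell = −(2)(96485)(+0.23) J/mol = −44.4 kJ/mol.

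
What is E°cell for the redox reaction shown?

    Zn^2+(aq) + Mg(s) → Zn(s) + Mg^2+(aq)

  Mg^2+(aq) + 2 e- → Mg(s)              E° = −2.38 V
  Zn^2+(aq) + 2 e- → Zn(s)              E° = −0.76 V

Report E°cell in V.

Zn^2+(aq) gains electrons, so the Zn²⁺/Zn couple is the cathode; the Mg²⁺/Mg couple is the anode.
E°cell = E°(cathode) − E°(anode) = −0.76 − (−2.38) = +1.62 V.
The positive value indicates the reaction is spontaneous as written.

+1.62 V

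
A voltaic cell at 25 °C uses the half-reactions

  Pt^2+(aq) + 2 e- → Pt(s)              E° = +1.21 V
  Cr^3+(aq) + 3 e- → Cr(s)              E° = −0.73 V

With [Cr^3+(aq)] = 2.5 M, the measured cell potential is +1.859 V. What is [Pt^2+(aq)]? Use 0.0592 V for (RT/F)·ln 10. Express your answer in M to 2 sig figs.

0.0034 M

Pt²⁺/Pt is the cathode (higher E°); E°cell = +1.21 − (−0.73) = +1.94 V with n = 6.
Since E = E° − (0.0592/n)·log Q, log Q = n(E° − E)/0.0592 = 8.209.
The balanced reaction is 3 Pt^2+(aq) + 2 Cr(s) → 3 Pt(s) + 2 Cr^3+(aq), so Q = [Cr^3+(aq)]^2 / [Pt^2+(aq)]^3.
Isolating [Pt^2+(aq)] in Q = 10^{8.209} yields log [Pt^2+(aq)] = −2.471, i.e. 0.0034 M.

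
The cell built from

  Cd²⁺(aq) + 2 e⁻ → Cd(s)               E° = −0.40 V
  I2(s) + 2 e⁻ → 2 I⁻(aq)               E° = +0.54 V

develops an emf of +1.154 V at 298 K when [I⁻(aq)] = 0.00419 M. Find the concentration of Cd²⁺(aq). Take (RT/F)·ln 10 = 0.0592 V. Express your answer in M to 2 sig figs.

I₂/I⁻ is the cathode (higher E°); E°cell = +0.54 − (−0.40) = +0.94 V with n = 2.
From the Nernst equation, log Q = n(E° − E)/0.0592 = 2·(+0.94 − (+1.154))/0.0592 = −7.230.
For I2(s) + Cd(s) → 2 I⁻(aq) + Cd²⁺(aq), the reaction quotient is Q = [I⁻(aq)]^2·[Cd²⁺(aq)].
Substituting the known concentrations and solving, log [Cd²⁺(aq)] = −2.474 and [Cd²⁺(aq)] = 0.0034 M.

0.0034 M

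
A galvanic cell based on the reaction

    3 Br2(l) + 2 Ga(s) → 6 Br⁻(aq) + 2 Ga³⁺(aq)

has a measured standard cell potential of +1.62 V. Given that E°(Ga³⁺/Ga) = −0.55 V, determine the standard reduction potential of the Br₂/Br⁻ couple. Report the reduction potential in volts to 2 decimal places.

In the reaction as written the Br₂/Br⁻ couple is reduced (cathode) and Ga³⁺/Ga is oxidized (anode), so E°cell = E°(Br₂/Br⁻) − E°(Ga³⁺/Ga).
E°(Br₂/Br⁻) = E°cell + E°(anode) = +1.62 + (−0.55) = +1.07 V.

+1.07 V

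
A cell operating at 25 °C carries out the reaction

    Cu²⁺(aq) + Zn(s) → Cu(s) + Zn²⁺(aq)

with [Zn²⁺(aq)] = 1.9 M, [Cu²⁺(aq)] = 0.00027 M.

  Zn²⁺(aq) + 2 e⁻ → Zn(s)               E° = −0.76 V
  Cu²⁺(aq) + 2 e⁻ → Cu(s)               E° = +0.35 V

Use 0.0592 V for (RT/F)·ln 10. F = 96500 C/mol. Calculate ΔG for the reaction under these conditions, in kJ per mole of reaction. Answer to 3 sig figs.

E°cell = +0.35 − (−0.76) = +1.11 V; the balanced reaction transfers n = 2 electrons.
The reaction quotient is [Zn²⁺(aq)] / [Cu²⁺(aq)] = 7.04×10^3; by Nernst, E = +1.11 − (0.0592/2)(3.847) = +0.9961 V.
Then ΔG = −nFE = −2 × 96500 × +0.9961 J/mol = −192 kJ/mol.

−192 kJ/mol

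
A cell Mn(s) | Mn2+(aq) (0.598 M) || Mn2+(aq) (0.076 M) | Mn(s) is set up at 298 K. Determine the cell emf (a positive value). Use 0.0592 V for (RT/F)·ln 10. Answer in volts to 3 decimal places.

0.027 V

For a concentration cell E°cell = 0, since both electrodes use the same couple.
The compartment with the higher Mn2+(aq) concentration (0.598 M) acts as the cathode; ions are reduced there and produced at the dilute (0.076 M) anode.
With n = 2, Ecell = −(0.0592/2)·log([dilute]/[conc]) = −(0.0592/2)·log(0.076/0.598) = +0.027 V.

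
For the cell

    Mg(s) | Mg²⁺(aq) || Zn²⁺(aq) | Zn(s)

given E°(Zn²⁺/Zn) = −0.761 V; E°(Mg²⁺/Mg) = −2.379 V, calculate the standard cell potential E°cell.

+1.618 V

By convention the left-hand electrode in cell notation is the anode (oxidation) and the right-hand electrode is the cathode (reduction).
E°cell = E°(right) − E°(left) = −0.761 − (−2.379) = +1.618 V.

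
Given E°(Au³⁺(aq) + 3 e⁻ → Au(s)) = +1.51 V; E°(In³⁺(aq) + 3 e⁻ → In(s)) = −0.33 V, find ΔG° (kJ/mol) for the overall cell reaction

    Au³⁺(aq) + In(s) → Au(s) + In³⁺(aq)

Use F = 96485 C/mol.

In the reaction as written Au³⁺(aq) is reduced, so the Au³⁺/Au couple is the cathode and In³⁺/In is the anode.
E°cell = +1.51 − (−0.33) = +1.84 V; balancing electrons gives n = 3.
ΔG° = −nFE°cell = −(3)(96485)(+1.84) J/mol = −533 kJ/mol.

−533 kJ/mol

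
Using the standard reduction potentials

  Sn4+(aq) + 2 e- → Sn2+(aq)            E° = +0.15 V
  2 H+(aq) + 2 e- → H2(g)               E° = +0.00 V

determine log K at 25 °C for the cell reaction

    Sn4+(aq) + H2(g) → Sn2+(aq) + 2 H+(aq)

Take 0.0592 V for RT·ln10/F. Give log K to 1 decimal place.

The Sn⁴⁺/Sn²⁺ couple is reduced (cathode); E°cell = +0.15 − (+0.00) = +0.15 V with n = 2.
At equilibrium E = 0, so log K = nE°cell / 0.0592 = (2)(+0.15) / 0.0592 = 5.1.

log K = 5.1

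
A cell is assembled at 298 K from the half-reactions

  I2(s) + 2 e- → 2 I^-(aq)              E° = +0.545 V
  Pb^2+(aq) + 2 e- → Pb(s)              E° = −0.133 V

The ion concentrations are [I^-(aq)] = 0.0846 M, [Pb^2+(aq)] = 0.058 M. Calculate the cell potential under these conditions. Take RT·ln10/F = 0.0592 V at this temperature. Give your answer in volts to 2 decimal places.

+0.78 V

I₂/I⁻ is reduced (cathode, E° = +0.545 V) and Pb²⁺/Pb is oxidized (anode).
E°cell = E°cat − E°an = +0.545 − (−0.133) = +0.678 V; n = 2.
Balancing gives I2(s) + Pb(s) → 2 I^-(aq) + Pb^2+(aq); hence Q = [I^-(aq)]^2·[Pb^2+(aq)] = 0.000415 (log Q = −3.382).
Applying E = E° − (RT ln10/nF)·log Q gives +0.678 − (0.0592/2)(−3.382) = +0.78 V.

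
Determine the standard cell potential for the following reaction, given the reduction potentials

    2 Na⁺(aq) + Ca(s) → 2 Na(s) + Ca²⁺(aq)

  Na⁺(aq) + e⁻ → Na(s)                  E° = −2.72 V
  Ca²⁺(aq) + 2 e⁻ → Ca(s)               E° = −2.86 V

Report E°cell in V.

+0.14 V

In the reaction as written, Na⁺(aq) is reduced (cathode) and Ca²⁺(aq) is produced by oxidation at the anode.
E°cell = E°(cathode) − E°(anode) = −2.72 − (−2.86) = +0.14 V.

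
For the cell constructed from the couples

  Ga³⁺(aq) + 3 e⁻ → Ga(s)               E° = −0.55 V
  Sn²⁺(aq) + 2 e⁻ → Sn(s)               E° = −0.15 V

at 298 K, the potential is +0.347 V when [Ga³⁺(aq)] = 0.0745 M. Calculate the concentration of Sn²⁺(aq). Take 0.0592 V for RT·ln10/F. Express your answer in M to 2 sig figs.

The Sn²⁺/Sn couple has the larger reduction potential, so it is the cathode: E°cell = −0.15 − (−0.55) = +0.40 V and n = 6.
Since E = E° − (0.0592/n)·log Q, log Q = n(E° − E)/0.0592 = 5.372.
For 3 Sn²⁺(aq) + 2 Ga(s) → 3 Sn(s) + 2 Ga³⁺(aq), the reaction quotient is Q = [Ga³⁺(aq)]^2 / [Sn²⁺(aq)]^3.
Substituting the known concentrations and solving, log [Sn²⁺(aq)] = −2.543 and [Sn²⁺(aq)] = 0.0029 M.

0.0029 M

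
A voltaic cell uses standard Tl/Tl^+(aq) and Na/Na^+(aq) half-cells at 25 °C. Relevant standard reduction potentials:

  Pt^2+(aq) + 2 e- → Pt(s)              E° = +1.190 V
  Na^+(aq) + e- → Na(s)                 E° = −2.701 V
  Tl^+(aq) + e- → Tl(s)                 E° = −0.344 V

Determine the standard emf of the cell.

+2.357 V

The Tl⁺/Tl couple has the higher E°, so Tl ion is reduced (cathode) and Na is oxidized (anode).
E°cell = E°(cathode) − E°(anode) = −0.344 − (−2.701) = +2.357 V.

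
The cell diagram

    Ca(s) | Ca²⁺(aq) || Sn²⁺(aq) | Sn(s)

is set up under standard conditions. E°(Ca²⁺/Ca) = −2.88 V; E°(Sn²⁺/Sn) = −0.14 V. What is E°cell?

+2.74 V

By convention the left-hand electrode in cell notation is the anode (oxidation) and the right-hand electrode is the cathode (reduction).
E°cell = E°(right) − E°(left) = −0.14 − (−2.88) = +2.74 V.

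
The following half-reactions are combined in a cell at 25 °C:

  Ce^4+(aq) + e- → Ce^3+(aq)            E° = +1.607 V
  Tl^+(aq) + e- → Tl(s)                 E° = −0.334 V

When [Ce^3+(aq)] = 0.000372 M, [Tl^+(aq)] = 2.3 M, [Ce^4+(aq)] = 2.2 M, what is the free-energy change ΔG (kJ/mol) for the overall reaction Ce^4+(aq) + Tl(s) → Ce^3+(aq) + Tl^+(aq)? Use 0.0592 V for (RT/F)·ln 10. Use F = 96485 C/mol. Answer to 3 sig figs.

−207 kJ/mol

With Ce⁴⁺/Ce³⁺ reduced at the cathode, E°cell = +1.607 − (−0.334) = +1.941 V and n = 1.
The reaction quotient is ([Ce^3+(aq)]·[Tl^+(aq)]) / [Ce^4+(aq)] = 0.000389; by Nernst, E = +1.941 − (0.0592/1)(−3.410) = +2.1429 V.
Then ΔG = −nFE = −1 × 96485 × +2.1429 J/mol = −207 kJ/mol.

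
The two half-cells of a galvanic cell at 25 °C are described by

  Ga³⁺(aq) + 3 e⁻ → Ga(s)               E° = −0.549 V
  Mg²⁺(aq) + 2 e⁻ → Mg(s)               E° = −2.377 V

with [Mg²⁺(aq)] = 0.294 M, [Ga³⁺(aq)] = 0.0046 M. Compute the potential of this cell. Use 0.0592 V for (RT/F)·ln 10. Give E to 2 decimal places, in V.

The Ga³⁺/Ga couple has the more positive E°, so it is the cathode; Mg²⁺/Mg is the anode.
The standard potential is −0.549 − (−2.377) = +1.828 V and the balanced reaction transfers n = 6 electrons.
The balanced reaction is 2 Ga³⁺(aq) + 3 Mg(s) → 2 Ga(s) + 3 Mg²⁺(aq), so Q = [Mg²⁺(aq)]^3 / [Ga³⁺(aq)]^2 = 1.2×10^3 and log Q = 3.080.
By the Nernst equation, E = +1.828 − (0.0592/6)·(3.080) = +1.80 V.

+1.80 V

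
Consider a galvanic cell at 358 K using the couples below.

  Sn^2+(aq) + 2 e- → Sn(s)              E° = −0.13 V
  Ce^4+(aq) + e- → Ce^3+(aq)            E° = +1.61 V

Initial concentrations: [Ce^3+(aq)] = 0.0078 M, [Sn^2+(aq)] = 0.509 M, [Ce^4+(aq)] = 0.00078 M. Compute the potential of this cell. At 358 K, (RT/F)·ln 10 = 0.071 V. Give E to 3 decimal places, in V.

The Ce⁴⁺/Ce³⁺ couple has the more positive E°, so it is the cathode; Sn²⁺/Sn is the anode.
The standard potential is +1.61 − (−0.13) = +1.74 V and the balanced reaction transfers n = 2 electrons.
The balanced reaction is 2 Ce^4+(aq) + Sn(s) → 2 Ce^3+(aq) + Sn^2+(aq), so Q = ([Ce^3+(aq)]^2·[Sn^2+(aq)]) / [Ce^4+(aq)]^2 = 50.9 and log Q = 1.707.
E = E° − (0.071/n)·log Q = +1.74 − (0.071/2)(1.707) = +1.679 V.

+1.679 V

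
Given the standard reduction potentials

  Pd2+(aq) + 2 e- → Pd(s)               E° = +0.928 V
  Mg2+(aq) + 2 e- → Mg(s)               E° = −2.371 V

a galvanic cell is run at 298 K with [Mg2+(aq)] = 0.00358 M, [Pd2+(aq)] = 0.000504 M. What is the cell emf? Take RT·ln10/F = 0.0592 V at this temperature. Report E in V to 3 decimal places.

The Pd²⁺/Pd couple has the more positive E°, so it is the cathode; Mg²⁺/Mg is the anode.
The standard potential is +0.928 − (−2.371) = +3.299 V and the balanced reaction transfers n = 2 electrons.
For the overall reaction Pd2+(aq) + Mg(s) → Pd(s) + Mg2+(aq), Q = [Mg2+(aq)] / [Pd2+(aq)] = 7.1, giving log Q = 0.851.
By the Nernst equation, E = +3.299 − (0.0592/2)·(0.851) = +3.274 V.

+3.274 V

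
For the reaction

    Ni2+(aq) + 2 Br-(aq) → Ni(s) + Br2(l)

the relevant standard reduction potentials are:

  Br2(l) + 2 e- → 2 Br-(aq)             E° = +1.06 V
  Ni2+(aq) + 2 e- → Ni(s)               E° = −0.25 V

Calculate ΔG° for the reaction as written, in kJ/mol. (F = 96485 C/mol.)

In the reaction as written Ni2+(aq) is reduced, so the Ni²⁺/Ni couple is the cathode and Br₂/Br⁻ is the anode.
E°cell = −0.25 − (+1.06) = −1.31 V; balancing electrons gives n = 2.
ΔG° = −nFE°cell = −(2)(96485)(−1.31) J/mol = +253 kJ/mol.

+253 kJ/mol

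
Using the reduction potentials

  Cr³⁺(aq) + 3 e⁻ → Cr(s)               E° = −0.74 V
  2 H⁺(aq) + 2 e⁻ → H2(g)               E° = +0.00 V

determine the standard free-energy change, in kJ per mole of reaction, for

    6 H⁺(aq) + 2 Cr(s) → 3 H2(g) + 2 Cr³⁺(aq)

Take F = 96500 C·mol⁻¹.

−428 kJ/mol

In the reaction as written H⁺(aq) is reduced, so the 2H⁺/H₂ couple is the cathode and Cr³⁺/Cr is the anode.
E°cell = +0.00 − (−0.74) = +0.74 V; balancing electrons gives n = 6.
ΔG° = −nFE°cell = −(6)(96500)(+0.74) J/mol = −428 kJ/mol.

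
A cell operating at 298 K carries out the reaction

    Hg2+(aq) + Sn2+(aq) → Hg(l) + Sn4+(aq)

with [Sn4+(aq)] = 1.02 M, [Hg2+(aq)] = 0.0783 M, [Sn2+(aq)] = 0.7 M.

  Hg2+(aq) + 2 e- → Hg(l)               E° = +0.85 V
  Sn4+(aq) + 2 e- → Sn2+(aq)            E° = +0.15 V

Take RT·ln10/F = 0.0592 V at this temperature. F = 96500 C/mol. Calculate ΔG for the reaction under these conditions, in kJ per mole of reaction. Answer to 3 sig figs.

−128 kJ/mol

E°cell = +0.85 − (+0.15) = +0.70 V; the balanced reaction transfers n = 2 electrons.
Here Q = [Sn4+(aq)] / ([Hg2+(aq)]·[Sn2+(aq)]) = 18.6 (log Q = 1.270), giving E = +0.70 − (0.0592/2)·(1.270) = +0.6624 V.
ΔG = −nFE = −(2)(96500)(+0.6624) J/mol = −128 kJ/mol.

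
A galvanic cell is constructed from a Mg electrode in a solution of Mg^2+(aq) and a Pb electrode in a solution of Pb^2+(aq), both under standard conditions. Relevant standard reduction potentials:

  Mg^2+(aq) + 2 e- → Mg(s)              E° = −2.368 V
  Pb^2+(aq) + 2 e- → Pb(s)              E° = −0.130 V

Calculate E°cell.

Of the two couples in this cell, the one with the more positive reduction potential is reduced at the cathode: here that is Pb²⁺/Pb (−0.130 V); Mg²⁺/Mg (−2.368 V) is the anode.
E°cell = E°(cathode) − E°(anode) = −0.130 − (−2.368) = +2.238 V.

+2.238 V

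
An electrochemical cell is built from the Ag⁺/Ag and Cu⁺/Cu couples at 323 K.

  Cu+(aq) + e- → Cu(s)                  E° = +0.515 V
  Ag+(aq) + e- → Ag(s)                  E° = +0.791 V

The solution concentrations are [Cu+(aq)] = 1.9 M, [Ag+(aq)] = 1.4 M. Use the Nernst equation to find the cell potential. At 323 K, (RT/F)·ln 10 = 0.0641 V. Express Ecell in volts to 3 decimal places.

+0.267 V

The Ag⁺/Ag couple has the more positive E°, so it is the cathode; Cu⁺/Cu is the anode.
E°cell = +0.791 − (+0.515) = +0.276 V, with n = 1 electron transferred.
For the overall reaction Ag+(aq) + Cu(s) → Ag(s) + Cu+(aq), Q = [Cu+(aq)] / [Ag+(aq)] = 1.36, giving log Q = 0.133.
By the Nernst equation, E = +0.276 − (0.0641/1)·(0.133) = +0.267 V.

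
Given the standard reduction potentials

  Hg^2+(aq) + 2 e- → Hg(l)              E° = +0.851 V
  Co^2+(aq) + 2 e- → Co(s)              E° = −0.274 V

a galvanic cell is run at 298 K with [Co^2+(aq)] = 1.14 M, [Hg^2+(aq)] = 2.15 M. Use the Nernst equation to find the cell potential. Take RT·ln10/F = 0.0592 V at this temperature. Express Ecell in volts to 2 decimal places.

+1.13 V

Hg²⁺/Hg is reduced (cathode, E° = +0.851 V) and Co²⁺/Co is oxidized (anode).
E°cell = E°cat − E°an = +0.851 − (−0.274) = +1.125 V; n = 2.
The balanced reaction is Hg^2+(aq) + Co(s) → Hg(l) + Co^2+(aq), so Q = [Co^2+(aq)] / [Hg^2+(aq)] = 0.53 and log Q = −0.276.
Applying E = E° − (RT ln10/nF)·log Q gives +1.125 − (0.0592/2)(−0.276) = +1.13 V.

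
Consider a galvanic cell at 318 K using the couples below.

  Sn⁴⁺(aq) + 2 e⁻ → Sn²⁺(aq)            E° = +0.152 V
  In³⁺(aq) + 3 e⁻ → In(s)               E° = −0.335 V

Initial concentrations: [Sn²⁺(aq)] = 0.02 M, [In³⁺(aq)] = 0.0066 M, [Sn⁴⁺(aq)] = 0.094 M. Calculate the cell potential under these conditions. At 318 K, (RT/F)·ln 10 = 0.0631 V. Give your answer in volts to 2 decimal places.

+0.55 V

Sn⁴⁺/Sn²⁺ is reduced (cathode, E° = +0.152 V) and In³⁺/In is oxidized (anode).
E°cell = +0.152 − (−0.335) = +0.487 V, with n = 6 electrons transferred.
For the overall reaction 3 Sn⁴⁺(aq) + 2 In(s) → 3 Sn²⁺(aq) + 2 In³⁺(aq), Q = ([Sn²⁺(aq)]^3·[In³⁺(aq)]^2) / [Sn⁴⁺(aq)]^3 = 4.2×10^−7, giving log Q = −6.377.
By the Nernst equation, E = +0.487 − (0.0631/6)·(−6.377) = +0.55 V.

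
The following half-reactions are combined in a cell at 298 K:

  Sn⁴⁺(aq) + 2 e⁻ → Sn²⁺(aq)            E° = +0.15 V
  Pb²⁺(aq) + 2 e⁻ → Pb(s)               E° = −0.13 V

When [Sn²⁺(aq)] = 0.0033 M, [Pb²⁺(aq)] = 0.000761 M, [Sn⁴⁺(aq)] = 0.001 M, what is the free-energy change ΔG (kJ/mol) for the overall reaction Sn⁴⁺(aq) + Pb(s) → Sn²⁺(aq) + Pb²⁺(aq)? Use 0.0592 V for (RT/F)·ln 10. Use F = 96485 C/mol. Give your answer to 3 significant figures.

−68.9 kJ/mol

With Sn⁴⁺/Sn²⁺ reduced at the cathode, E°cell = +0.15 − (−0.13) = +0.28 V and n = 2.
Here Q = ([Sn²⁺(aq)]·[Pb²⁺(aq)]) / [Sn⁴⁺(aq)] = 0.00251 (log Q = −2.600), giving E = +0.28 − (0.0592/2)·(−2.600) = +0.3570 V.
Finally ΔG = −nFE = −(2)(96485 C/mol)(+0.3570 V) = −68.9 kJ/mol.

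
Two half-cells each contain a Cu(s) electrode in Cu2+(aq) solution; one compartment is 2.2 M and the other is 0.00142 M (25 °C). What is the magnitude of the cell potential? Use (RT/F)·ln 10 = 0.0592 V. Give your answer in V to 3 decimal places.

For a concentration cell E°cell = 0, since both electrodes use the same couple.
The compartment with the higher Cu2+(aq) concentration (2.2 M) acts as the cathode; ions are reduced there and produced at the dilute (0.00142 M) anode.
With n = 2, Ecell = −(0.0592/2)·log([dilute]/[conc]) = −(0.0592/2)·log(0.00142/2.2) = +0.094 V.

0.094 V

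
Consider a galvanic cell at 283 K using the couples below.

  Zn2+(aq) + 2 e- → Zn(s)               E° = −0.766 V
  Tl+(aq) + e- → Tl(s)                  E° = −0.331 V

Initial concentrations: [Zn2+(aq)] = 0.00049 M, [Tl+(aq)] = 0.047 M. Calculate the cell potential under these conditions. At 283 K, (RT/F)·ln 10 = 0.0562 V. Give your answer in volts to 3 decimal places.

+0.453 V

The Tl⁺/Tl couple has the more positive E°, so it is the cathode; Zn²⁺/Zn is the anode.
The standard potential is −0.331 − (−0.766) = +0.435 V and the balanced reaction transfers n = 2 electrons.
Balancing gives 2 Tl+(aq) + Zn(s) → 2 Tl(s) + Zn2+(aq); hence Q = [Zn2+(aq)] / [Tl+(aq)]^2 = 0.222 (log Q = −0.654).
E = E° − (0.0562/n)·log Q = +0.435 − (0.0562/2)(−0.654) = +0.453 V.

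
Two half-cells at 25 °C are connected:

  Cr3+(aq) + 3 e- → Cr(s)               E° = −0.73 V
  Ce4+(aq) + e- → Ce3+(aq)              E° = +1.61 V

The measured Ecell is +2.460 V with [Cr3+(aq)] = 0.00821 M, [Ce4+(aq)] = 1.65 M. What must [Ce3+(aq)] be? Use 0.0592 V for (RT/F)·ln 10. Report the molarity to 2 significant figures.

Ce⁴⁺/Ce³⁺ is the cathode (higher E°); E°cell = +1.61 − (−0.73) = +2.34 V with n = 3.
From the Nernst equation, log Q = n(E° − E)/0.0592 = 3·(+2.34 − (+2.460))/0.0592 = −6.081.
Balancing electrons gives 3 Ce4+(aq) + Cr(s) → 3 Ce3+(aq) + Cr3+(aq); thus Q = ([Ce3+(aq)]^3·[Cr3+(aq)]) / [Ce4+(aq)]^3.
Isolating [Ce3+(aq)] in Q = 10^{−6.081} yields log [Ce3+(aq)] = −1.114, i.e. 0.077 M.

0.077 M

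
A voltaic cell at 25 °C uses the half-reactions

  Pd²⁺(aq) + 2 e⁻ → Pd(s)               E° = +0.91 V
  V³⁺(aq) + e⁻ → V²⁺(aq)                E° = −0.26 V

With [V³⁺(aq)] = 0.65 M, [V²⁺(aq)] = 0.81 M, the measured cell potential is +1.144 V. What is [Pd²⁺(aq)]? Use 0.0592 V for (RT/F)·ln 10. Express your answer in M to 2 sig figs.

The Pd²⁺/Pd couple has the larger reduction potential, so it is the cathode: E°cell = +0.91 − (−0.26) = +1.17 V and n = 2.
Since E = E° − (0.0592/n)·log Q, log Q = n(E° − E)/0.0592 = 0.878.
The balanced reaction is Pd²⁺(aq) + 2 V²⁺(aq) → Pd(s) + 2 V³⁺(aq), so Q = [V³⁺(aq)]^2 / ([Pd²⁺(aq)]·[V²⁺(aq)]^2).
Substituting the known concentrations and solving, log [Pd²⁺(aq)] = −1.069 and [Pd²⁺(aq)] = 0.085 M.

0.085 M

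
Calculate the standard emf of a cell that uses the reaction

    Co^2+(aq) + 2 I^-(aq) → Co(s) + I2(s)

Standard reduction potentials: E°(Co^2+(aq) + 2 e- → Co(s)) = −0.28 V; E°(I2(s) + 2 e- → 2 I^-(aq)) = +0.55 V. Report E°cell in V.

−0.83 V

In the reaction as written, Co^2+(aq) is reduced (cathode) and I2(s) is produced by oxidation at the anode.
E°cell = E°(cathode) − E°(anode) = −0.28 − (+0.55) = −0.83 V.
The negative E°cell means the reaction is non-spontaneous in the direction written.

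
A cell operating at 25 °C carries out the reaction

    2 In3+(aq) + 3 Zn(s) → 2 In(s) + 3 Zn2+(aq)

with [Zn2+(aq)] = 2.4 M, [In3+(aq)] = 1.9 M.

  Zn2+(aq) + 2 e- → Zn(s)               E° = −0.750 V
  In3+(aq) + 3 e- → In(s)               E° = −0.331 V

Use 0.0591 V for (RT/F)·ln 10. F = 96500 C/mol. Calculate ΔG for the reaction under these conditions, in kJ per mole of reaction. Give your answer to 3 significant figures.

−239 kJ/mol

E°cell = −0.331 − (−0.750) = +0.419 V; the balanced reaction transfers n = 6 electrons.
Q = [Zn2+(aq)]^3 / [In3+(aq)]^2 = 3.83, so log Q = 0.583 and E = +0.419 − (0.0591/6)(0.583) = +0.4133 V.
Then ΔG = −nFE = −6 × 96500 × +0.4133 J/mol = −239 kJ/mol.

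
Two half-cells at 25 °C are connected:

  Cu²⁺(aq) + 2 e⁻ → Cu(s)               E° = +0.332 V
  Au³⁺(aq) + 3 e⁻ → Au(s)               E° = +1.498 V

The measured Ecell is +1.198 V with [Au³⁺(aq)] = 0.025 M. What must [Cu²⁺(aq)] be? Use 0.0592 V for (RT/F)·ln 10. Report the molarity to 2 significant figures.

With Au³⁺/Au at the cathode and Cu²⁺/Cu at the anode, E°cell = +1.498 − (+0.332) = +1.166 V (n = 6).
Rearranging E = E° − (0.0592/n)·log Q gives log Q = 6(+1.166 − (+1.198))/0.0592 = −3.243.
Balancing electrons gives 2 Au³⁺(aq) + 3 Cu(s) → 2 Au(s) + 3 Cu²⁺(aq); thus Q = [Cu²⁺(aq)]^3 / [Au³⁺(aq)]^2.
Solving for the unknown gives log [Cu²⁺(aq)] = −2.149, so [Cu²⁺(aq)] ≈ 0.0071 M.

0.0071 M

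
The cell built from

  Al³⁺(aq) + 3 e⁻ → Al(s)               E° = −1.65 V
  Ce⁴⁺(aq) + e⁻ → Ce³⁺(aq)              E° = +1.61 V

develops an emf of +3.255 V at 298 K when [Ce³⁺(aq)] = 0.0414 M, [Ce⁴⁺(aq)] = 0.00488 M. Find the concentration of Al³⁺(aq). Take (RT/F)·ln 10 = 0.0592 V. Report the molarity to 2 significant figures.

0.0029 M

The Ce⁴⁺/Ce³⁺ couple has the larger reduction potential, so it is the cathode: E°cell = +1.61 − (−1.65) = +3.26 V and n = 3.
Rearranging E = E° − (0.0592/n)·log Q gives log Q = 3(+3.26 − (+3.255))/0.0592 = 0.253.
Balancing electrons gives 3 Ce⁴⁺(aq) + Al(s) → 3 Ce³⁺(aq) + Al³⁺(aq); thus Q = ([Ce³⁺(aq)]^3·[Al³⁺(aq)]) / [Ce⁴⁺(aq)]^3.
Substituting the known concentrations and solving, log [Al³⁺(aq)] = −2.533 and [Al³⁺(aq)] = 0.0029 M.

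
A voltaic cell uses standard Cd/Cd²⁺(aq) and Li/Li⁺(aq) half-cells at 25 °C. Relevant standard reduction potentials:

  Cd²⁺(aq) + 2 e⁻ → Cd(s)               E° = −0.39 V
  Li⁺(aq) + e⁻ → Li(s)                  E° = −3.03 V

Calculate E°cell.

The Cd²⁺/Cd couple has the higher E°, so Cd ion is reduced (cathode) and Li is oxidized (anode).
E°cell = E°(cathode) − E°(anode) = −0.39 − (−3.03) = +2.64 V.

+2.64 V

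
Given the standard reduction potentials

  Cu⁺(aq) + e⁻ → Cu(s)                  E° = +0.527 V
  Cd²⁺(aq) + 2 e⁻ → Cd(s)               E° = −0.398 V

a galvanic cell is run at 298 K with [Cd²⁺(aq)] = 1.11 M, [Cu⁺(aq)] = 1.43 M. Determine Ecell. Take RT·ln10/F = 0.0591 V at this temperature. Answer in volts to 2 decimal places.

+0.93 V

The Cu⁺/Cu couple has the more positive E°, so it is the cathode; Cd²⁺/Cd is the anode.
The standard potential is +0.527 − (−0.398) = +0.925 V and the balanced reaction transfers n = 2 electrons.
Balancing gives 2 Cu⁺(aq) + Cd(s) → 2 Cu(s) + Cd²⁺(aq); hence Q = [Cd²⁺(aq)] / [Cu⁺(aq)]^2 = 0.543 (log Q = −0.265).
Applying E = E° − (RT ln10/nF)·log Q gives +0.925 − (0.0591/2)(−0.265) = +0.93 V.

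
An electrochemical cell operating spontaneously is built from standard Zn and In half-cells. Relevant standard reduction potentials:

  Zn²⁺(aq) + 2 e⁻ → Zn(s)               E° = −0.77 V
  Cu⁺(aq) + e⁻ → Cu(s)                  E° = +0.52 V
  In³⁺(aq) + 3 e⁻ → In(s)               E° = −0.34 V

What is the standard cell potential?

The In³⁺/In couple has the higher E°, so In ion is reduced (cathode) and Zn is oxidized (anode).
E°cell = E°(cathode) − E°(anode) = −0.34 − (−0.77) = +0.43 V.

+0.43 V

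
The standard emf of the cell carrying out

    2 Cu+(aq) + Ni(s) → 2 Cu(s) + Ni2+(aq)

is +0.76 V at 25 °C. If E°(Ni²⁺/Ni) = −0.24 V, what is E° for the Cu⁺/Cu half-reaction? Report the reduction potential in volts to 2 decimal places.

In the reaction as written the Cu⁺/Cu couple is reduced (cathode) and Ni²⁺/Ni is oxidized (anode), so E°cell = E°(Cu⁺/Cu) − E°(Ni²⁺/Ni).
E°(Cu⁺/Cu) = E°cell + E°(anode) = +0.76 + (−0.24) = +0.52 V.

+0.52 V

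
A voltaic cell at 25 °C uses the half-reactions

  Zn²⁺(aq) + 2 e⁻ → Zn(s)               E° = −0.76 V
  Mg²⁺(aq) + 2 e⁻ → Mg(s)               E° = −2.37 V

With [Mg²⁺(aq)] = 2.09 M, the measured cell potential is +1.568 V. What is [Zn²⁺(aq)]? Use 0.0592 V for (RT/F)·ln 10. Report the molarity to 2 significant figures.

0.080 M

With Zn²⁺/Zn at the cathode and Mg²⁺/Mg at the anode, E°cell = −0.76 − (−2.37) = +1.61 V (n = 2).
Since E = E° − (0.0592/n)·log Q, log Q = n(E° − E)/0.0592 = 1.419.
For Zn²⁺(aq) + Mg(s) → Zn(s) + Mg²⁺(aq), the reaction quotient is Q = [Mg²⁺(aq)] / [Zn²⁺(aq)].
Isolating [Zn²⁺(aq)] in Q = 10^{1.419} yields log [Zn²⁺(aq)] = −1.099, i.e. 0.080 M.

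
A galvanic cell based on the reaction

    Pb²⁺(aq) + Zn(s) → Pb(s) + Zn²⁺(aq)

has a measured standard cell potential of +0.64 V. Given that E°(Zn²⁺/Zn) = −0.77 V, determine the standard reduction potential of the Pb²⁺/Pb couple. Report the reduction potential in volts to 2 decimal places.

−0.13 V

In the reaction as written the Pb²⁺/Pb couple is reduced (cathode) and Zn²⁺/Zn is oxidized (anode), so E°cell = E°(Pb²⁺/Pb) − E°(Zn²⁺/Zn).
E°(Pb²⁺/Pb) = E°cell + E°(anode) = +0.64 + (−0.77) = −0.13 V.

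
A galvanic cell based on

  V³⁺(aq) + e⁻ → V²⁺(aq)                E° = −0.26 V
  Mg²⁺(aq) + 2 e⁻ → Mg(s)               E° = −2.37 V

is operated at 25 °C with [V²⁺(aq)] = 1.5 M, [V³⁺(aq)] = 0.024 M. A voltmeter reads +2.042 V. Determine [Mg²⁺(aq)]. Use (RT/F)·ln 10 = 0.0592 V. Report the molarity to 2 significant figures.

V³⁺/V²⁺ is the cathode (higher E°); E°cell = −0.26 − (−2.37) = +2.11 V with n = 2.
Since E = E° − (0.0592/n)·log Q, log Q = n(E° − E)/0.0592 = 2.297.
Balancing electrons gives 2 V³⁺(aq) + Mg(s) → 2 V²⁺(aq) + Mg²⁺(aq); thus Q = ([V²⁺(aq)]^2·[Mg²⁺(aq)]) / [V³⁺(aq)]^2.
Solving for the unknown gives log [Mg²⁺(aq)] = −1.295, so [Mg²⁺(aq)] ≈ 0.051 M.

0.051 M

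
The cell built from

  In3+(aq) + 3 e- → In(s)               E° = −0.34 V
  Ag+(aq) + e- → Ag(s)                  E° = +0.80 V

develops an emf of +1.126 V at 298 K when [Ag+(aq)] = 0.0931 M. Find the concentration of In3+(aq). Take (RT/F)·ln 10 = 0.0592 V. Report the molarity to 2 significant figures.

0.0041 M

With Ag⁺/Ag at the cathode and In³⁺/In at the anode, E°cell = +0.80 − (−0.34) = +1.14 V (n = 3).
Rearranging E = E° − (0.0592/n)·log Q gives log Q = 3(+1.14 − (+1.126))/0.0592 = 0.709.
Balancing electrons gives 3 Ag+(aq) + In(s) → 3 Ag(s) + In3+(aq); thus Q = [In3+(aq)] / [Ag+(aq)]^3.
Solving for the unknown gives log [In3+(aq)] = −2.384, so [In3+(aq)] ≈ 0.0041 M.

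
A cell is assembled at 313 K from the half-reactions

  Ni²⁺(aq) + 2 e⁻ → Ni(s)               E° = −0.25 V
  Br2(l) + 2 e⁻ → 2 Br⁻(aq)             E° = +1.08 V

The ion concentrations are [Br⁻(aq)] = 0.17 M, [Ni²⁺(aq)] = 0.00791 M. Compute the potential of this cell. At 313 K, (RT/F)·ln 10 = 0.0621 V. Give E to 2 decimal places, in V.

+1.44 V

Since E°(Br₂/Br⁻) > E°(Ni²⁺/Ni), Br₂/Br⁻ serves as the cathode.
E°cell = +1.08 − (−0.25) = +1.33 V, with n = 2 electrons transferred.
The balanced reaction is Br2(l) + Ni(s) → 2 Br⁻(aq) + Ni²⁺(aq), so Q = [Br⁻(aq)]^2·[Ni²⁺(aq)] = 0.000229 and log Q = −3.641.
E = E° − (0.0621/n)·log Q = +1.33 − (0.0621/2)(−3.641) = +1.44 V.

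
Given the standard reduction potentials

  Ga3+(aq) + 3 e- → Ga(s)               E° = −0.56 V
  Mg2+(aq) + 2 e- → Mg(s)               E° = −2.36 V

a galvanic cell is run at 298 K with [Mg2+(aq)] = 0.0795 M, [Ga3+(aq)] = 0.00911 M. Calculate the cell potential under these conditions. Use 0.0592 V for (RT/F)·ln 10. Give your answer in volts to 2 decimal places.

+1.79 V

Since E°(Ga³⁺/Ga) > E°(Mg²⁺/Mg), Ga³⁺/Ga serves as the cathode.
E°cell = −0.56 − (−2.36) = +1.80 V, with n = 6 electrons transferred.
The balanced reaction is 2 Ga3+(aq) + 3 Mg(s) → 2 Ga(s) + 3 Mg2+(aq), so Q = [Mg2+(aq)]^3 / [Ga3+(aq)]^2 = 6.05 and log Q = 0.782.
Applying E = E° − (RT ln10/nF)·log Q gives +1.80 − (0.0592/6)(0.782) = +1.79 V.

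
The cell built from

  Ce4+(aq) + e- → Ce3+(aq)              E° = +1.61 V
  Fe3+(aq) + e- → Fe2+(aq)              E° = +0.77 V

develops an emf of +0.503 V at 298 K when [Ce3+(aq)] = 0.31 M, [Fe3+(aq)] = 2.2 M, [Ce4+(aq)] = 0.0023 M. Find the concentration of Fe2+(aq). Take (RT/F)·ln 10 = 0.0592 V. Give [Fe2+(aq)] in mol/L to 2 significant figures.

0.00060 M

With Ce⁴⁺/Ce³⁺ at the cathode and Fe³⁺/Fe²⁺ at the anode, E°cell = +1.61 − (+0.77) = +0.84 V (n = 1).
Rearranging E = E° − (0.0592/n)·log Q gives log Q = 1(+0.84 − (+0.503))/0.0592 = 5.693.
Balancing electrons gives Ce4+(aq) + Fe2+(aq) → Ce3+(aq) + Fe3+(aq); thus Q = ([Ce3+(aq)]·[Fe3+(aq)]) / ([Ce4+(aq)]·[Fe2+(aq)]).
Substituting the known concentrations and solving, log [Fe2+(aq)] = −3.221 and [Fe2+(aq)] = 0.00060 M.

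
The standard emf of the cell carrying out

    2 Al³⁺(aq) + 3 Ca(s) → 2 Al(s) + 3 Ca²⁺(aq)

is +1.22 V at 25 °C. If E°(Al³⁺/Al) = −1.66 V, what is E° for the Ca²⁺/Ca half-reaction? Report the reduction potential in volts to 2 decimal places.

In the reaction as written the Al³⁺/Al couple is reduced (cathode) and Ca²⁺/Ca is oxidized (anode), so E°cell = E°(Al³⁺/Al) − E°(Ca²⁺/Ca).
E°(Ca²⁺/Ca) = E°(cathode) − E°cell = −1.66 − (+1.22) = −2.88 V.

−2.88 V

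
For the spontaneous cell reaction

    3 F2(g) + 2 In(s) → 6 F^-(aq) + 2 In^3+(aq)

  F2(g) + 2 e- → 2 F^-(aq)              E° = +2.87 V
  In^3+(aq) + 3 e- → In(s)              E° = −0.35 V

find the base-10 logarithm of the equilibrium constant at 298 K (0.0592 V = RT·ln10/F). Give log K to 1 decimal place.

log K = 326.4

The F₂/F⁻ couple is reduced (cathode); E°cell = +2.87 − (−0.35) = +3.22 V with n = 6.
At equilibrium E = 0, so log K = nE°cell / 0.0592 = (6)(+3.22) / 0.0592 = 326.4.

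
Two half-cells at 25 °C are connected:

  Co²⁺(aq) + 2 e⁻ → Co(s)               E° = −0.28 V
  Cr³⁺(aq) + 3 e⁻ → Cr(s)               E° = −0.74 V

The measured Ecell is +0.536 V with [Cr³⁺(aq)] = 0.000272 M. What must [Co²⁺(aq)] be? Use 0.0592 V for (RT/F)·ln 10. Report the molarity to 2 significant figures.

1.6 M

With Co²⁺/Co at the cathode and Cr³⁺/Cr at the anode, E°cell = −0.28 − (−0.74) = +0.46 V (n = 6).
Since E = E° − (0.0592/n)·log Q, log Q = n(E° − E)/0.0592 = −7.703.
For 3 Co²⁺(aq) + 2 Cr(s) → 3 Co(s) + 2 Cr³⁺(aq), the reaction quotient is Q = [Cr³⁺(aq)]^2 / [Co²⁺(aq)]^3.
Solving for the unknown gives log [Co²⁺(aq)] = 0.191, so [Co²⁺(aq)] ≈ 1.6 M.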